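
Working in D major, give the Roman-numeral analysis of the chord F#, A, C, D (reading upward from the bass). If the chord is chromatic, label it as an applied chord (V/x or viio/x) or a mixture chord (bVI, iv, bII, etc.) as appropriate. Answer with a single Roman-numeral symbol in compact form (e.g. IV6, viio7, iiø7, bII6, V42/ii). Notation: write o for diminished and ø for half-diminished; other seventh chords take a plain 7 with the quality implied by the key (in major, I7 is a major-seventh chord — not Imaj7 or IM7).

V65/IV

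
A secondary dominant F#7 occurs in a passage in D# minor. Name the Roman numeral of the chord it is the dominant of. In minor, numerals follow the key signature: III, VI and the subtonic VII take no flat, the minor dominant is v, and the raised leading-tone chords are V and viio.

The chord is a dominant seventh chord on F#.
A dominant resolves down a perfect fifth: F# → B. In D# minor, B is scale degree 6, i.e. VI.

VI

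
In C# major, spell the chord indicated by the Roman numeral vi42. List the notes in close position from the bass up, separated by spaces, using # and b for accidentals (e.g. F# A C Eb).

The numeral's case and figure indicate a minor seventh chord. In C# major its root, the sixth degree, is A#.
That chord is spelled A#-C#-E#-G#.
With the 42 figure the chord is in third inversion; from the bass G# upward in close position it reads G#-A#-C#-E#.

G# A# C# E#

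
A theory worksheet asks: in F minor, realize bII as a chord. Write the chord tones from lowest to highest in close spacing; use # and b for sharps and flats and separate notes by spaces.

Gb Bb Db

bII is the Neapolitan chord — a major triad on the lowered second degree. In F minor that root is Gb.
So the chord is Gb-Bb-Db, a major triad.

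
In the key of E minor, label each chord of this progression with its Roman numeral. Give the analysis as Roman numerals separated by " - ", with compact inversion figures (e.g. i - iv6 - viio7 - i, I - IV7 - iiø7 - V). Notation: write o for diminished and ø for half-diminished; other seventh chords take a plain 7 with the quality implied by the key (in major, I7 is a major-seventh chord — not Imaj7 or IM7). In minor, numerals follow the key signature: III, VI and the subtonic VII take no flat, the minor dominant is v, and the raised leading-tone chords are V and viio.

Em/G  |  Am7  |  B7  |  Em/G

Em/G: minor triad on E = scale degree 1 → i6.
Am7: root A is the subdominant; minor seventh chord there is iv7.
B7: dominant seventh chord on B = scale degree 5 → V7.
Em/G: root E is the tonic; minor triad there is i6.

i6 - iv7 - V7 - i6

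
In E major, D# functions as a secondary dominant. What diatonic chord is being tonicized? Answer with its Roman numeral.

iii

The chord is a major triad on D#.
A dominant resolves down a perfect fifth: D# → G#. In E major, G# is scale degree 3, i.e. iii.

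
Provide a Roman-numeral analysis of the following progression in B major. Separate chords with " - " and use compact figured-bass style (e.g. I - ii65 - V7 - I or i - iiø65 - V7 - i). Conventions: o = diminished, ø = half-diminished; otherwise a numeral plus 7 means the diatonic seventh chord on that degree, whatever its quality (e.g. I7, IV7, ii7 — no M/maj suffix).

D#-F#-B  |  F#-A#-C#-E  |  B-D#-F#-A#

I6 - V7 - I7

D#-F#-B has root B, degree 1 in B major, so I6.
F#-A#-C#-E has root F#, degree 5 in B major, so V7.
B-D#-F#-A# has root B, degree 1 in B major, so I7.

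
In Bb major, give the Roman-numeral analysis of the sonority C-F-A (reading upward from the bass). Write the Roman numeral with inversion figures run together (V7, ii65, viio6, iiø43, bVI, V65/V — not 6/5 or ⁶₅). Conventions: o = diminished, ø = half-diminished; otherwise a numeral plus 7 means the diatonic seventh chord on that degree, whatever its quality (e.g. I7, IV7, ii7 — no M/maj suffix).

V64

Stacked in thirds the chord is F-A-C: a major triad on F.
In Bb major, F is the dominant; the diatonic major triad there is V.
With C in the bass the chord is in second inversion, so the figured bass is 64.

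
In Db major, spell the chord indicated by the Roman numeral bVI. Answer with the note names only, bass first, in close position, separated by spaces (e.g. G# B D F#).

Bbb Db Fb

Scale degree 6 in Db major is Bb; lowering it a half step gives Bbb. bVI is a major triad on the lowered sixth degree, borrowed from the parallel minor.
So the chord is Bbb-Db-Fb.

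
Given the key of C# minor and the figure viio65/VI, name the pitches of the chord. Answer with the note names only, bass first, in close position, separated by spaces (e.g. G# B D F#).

The slash marks an applied leading-tone chord: viio of VI. In C# minor, VI is A, so the leading tone to it is G#, a half step below.
Building a fully diminished seventh chord on G# gives G#-B-D-F.
The figured bass 65 indicates first inversion, placing the third (B) in the bass: B-D-F-G#.

B D F G#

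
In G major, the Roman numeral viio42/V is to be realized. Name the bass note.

The applied chord viio42/V is rooted on C#: C#-E-G-Bb.
The figure 42 means third inversion — the seventh is in the bass.

Bb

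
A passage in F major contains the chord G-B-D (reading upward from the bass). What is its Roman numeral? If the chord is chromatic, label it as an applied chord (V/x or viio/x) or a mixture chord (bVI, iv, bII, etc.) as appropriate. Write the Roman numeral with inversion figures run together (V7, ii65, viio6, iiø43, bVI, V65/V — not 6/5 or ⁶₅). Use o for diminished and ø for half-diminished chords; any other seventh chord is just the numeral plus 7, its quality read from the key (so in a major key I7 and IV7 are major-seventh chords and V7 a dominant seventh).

V/V

The pitches G-B-D form a major triad rooted on G.
G is not a diatonic chord root with this quality in F major, but it lies a perfect fifth above C (V), so the chord functions as an applied dominant of V.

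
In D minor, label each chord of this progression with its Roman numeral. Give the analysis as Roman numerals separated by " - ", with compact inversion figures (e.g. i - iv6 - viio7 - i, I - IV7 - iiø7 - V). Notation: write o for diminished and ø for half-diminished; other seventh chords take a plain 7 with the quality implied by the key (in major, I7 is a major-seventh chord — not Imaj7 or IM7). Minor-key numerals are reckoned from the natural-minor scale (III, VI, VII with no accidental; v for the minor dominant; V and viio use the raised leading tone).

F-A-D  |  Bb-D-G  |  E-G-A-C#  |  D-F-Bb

F-A-D: minor triad on D = scale degree 1 → i6.
Bb-D-G: root G is the subdominant; minor triad there is iv6.
E-G-A-C# has root A, degree 5 in D minor, so V43.
D-F-Bb: major triad on Bb = scale degree 6 → VI6.

i6 - iv6 - V43 - VI6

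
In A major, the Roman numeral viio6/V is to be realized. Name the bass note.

The applied chord viio6/V is rooted on D#: D#-F#-A.
The figure 6 means first inversion — the third is in the bass.

F#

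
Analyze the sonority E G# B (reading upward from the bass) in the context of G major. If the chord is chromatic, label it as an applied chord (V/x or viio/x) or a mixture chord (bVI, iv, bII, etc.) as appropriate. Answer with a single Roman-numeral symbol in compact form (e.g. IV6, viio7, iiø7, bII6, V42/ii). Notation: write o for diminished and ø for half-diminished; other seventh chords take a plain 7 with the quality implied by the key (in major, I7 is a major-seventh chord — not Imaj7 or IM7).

V/ii

The pitches E-G#-B form a major triad rooted on E.
E is not a diatonic chord root with this quality in G major, but it lies a perfect fifth above A (ii), so the chord functions as an applied dominant of ii.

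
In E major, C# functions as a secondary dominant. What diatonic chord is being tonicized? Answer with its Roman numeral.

ii

The chord is a major triad on C#.
A dominant resolves down a perfect fifth: C# → F#. In E major, F# is scale degree 2, i.e. ii.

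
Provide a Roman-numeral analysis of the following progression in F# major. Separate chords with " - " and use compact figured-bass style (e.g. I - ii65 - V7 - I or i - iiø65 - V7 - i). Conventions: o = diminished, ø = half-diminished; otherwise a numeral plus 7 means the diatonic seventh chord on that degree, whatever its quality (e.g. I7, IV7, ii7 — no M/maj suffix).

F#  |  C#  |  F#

I - V - I

F# has root F#, degree 1 in F# major, so I.
C#: major triad on C# = scale degree 5 → V.
F#: major triad on F# = scale degree 1 → I.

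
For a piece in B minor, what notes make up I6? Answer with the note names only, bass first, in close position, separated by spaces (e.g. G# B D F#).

D# F# B

Scale degree 1 in B minor is B; here the chord built on it is altered to a major triad. I6 is the major tonic (Picardy third), borrowed from the parallel major.
So the chord is B-D#-F#, a major triad.
The figured bass 6 indicates first inversion, placing the third (D#) in the bass: D#-F#-B.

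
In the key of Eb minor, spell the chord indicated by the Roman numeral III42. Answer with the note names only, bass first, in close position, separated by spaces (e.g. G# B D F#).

F Gb Bb Db

In Eb minor, the mediant is Gb, and the diatonic chord built there is a major seventh chord.
Stacking thirds from Gb gives Gb-Bb-Db-F.
The figured bass 42 indicates third inversion, placing the seventh (F) in the bass: F-Gb-Bb-Db.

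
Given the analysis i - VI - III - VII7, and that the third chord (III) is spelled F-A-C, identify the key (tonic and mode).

D minor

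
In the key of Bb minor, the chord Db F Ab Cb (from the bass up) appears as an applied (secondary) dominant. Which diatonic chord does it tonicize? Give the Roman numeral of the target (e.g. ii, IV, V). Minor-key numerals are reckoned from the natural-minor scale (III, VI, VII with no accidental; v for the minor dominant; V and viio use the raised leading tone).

The chord is a dominant seventh chord on Db.
A dominant resolves down a perfect fifth: Db → Gb. In Bb minor, Gb is scale degree 6, i.e. VI.

VI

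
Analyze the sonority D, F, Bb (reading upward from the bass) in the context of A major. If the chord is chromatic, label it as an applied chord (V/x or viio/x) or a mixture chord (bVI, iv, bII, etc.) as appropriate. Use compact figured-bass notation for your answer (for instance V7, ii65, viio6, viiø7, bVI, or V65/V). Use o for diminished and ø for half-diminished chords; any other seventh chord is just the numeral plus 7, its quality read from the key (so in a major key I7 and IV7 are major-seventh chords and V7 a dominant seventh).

The pitches Bb-D-F form a major triad rooted on Bb.
Bb is the lowered second degree of A major (diatonic 2 would be B). This is the Neapolitan sixth — a major triad on the lowered second degree, here in its customary first inversion.
With D in the bass the chord is in first inversion, so the figured bass is 6.

bII6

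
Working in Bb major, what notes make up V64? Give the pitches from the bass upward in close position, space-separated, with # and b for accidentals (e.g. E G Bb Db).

The numeral's case and figure indicate a major triad. In Bb major its root, the fifth degree, is F.
That chord is spelled F-A-C.
The figured bass 64 indicates second inversion, placing the fifth (C) in the bass: C-F-A.

C F A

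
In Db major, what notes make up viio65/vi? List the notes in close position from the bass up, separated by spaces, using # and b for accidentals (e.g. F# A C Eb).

C Eb Gb A

viio65/vi is a secondary leading-tone chord. The target vi is Bb in Db major; the applied chord is rooted a semitone below, on A.
Building a fully diminished seventh chord on A gives A-C-Eb-Gb.
The figured bass 65 indicates first inversion, placing the third (C) in the bass: C-Eb-Gb-A.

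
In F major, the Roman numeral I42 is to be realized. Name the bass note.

E

I in F major has root F; the chord is F-A-C-E.
The figure 42 means third inversion — the seventh is in the bass.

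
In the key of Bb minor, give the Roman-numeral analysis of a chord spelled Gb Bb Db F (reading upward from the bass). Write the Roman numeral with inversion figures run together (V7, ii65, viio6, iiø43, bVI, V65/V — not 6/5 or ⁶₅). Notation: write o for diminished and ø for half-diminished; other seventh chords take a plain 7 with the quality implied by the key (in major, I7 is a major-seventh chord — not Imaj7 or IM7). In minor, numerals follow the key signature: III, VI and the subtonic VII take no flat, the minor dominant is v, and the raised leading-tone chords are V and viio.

The pitches Gb-Bb-Db-F form a major seventh chord rooted on Gb.
In Bb minor, Gb is the submediant; the diatonic major seventh chord there is VI7.

VI7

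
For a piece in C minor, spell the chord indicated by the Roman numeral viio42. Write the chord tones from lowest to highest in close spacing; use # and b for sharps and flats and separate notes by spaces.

Ab B D F

In C minor, the leading-tone chord is built on the raised seventh degree, B.
Stacking thirds from B gives B-D-F-Ab.
With the 42 figure the chord is in third inversion; from the bass Ab upward in close position it reads Ab-B-D-F.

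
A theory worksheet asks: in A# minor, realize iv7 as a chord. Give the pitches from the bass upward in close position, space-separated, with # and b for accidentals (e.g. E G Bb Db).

D# F# A# C#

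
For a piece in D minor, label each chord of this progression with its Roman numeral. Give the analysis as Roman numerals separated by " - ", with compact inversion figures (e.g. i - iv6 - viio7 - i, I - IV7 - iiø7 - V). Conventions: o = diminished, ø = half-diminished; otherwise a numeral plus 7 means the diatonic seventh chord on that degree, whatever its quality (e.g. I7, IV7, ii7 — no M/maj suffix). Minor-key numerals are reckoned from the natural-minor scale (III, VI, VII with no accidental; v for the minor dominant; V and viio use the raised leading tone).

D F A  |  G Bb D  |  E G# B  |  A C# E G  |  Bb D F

i - iv - V/V - V7 - VI

D-F-A has root D, degree 1 in D minor, so i.
G-Bb-D has root G, degree 4 in D minor, so iv.
E-G#-B: a major triad on E, the applied dominant of V → V/V.
A-C#-E-G has root A, degree 5 in D minor, so V7.
Bb-D-F has root Bb, degree 6 in D minor, so VI.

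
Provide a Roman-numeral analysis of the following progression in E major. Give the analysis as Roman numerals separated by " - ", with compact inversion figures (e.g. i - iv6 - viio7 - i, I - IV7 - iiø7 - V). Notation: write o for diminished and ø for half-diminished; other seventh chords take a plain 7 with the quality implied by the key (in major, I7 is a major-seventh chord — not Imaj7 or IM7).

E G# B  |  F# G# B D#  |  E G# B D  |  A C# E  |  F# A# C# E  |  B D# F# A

I - iii42 - V7/IV - IV - V7/V - V7

E-G#-B has root E, degree 1 in E major, so I.
F#-G#-B-D# has root G#, degree 3 in E major, so iii42.
E-G#-B-D: a dominant seventh chord on E, the applied dominant of IV → V7/IV.
A-C#-E: root A is the subdominant; major triad there is IV.
F#-A#-C#-E is the secondary dominant of V (dominant seventh chord on F#): V7/V.
B-D#-F#-A has root B, degree 5 in E major, so V7.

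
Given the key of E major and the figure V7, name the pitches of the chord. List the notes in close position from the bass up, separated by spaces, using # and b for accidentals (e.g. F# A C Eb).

In E major, the fifth degree is B, and the diatonic chord built there is a dominant seventh chord.
Stacking thirds from B gives B-D#-F#-A.

B D# F# A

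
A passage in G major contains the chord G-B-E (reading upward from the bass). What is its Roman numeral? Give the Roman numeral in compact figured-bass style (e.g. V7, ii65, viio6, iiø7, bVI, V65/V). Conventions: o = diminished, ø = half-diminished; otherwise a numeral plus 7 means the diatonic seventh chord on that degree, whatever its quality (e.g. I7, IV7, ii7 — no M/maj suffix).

vi6

The pitches E-G-B form a minor triad rooted on E.
E is scale degree 6 in G major, and a minor triad on that degree is written vi.
With G in the bass the chord is in first inversion, so the figured bass is 6.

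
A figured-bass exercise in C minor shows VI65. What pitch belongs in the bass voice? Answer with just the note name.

C

VI in C minor has root Ab; the chord is Ab-C-Eb-G.
The figure 65 means first inversion — the third is in the bass.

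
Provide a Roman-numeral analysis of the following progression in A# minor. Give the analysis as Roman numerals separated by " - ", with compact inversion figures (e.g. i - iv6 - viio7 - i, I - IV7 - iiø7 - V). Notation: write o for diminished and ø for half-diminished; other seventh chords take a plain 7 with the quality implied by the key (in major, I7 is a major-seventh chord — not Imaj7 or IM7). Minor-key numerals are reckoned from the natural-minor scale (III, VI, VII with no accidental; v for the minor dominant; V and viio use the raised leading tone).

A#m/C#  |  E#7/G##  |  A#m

i6 - V65 - i

A#m/C#: minor triad on A# = scale degree 1 → i6.
E#7/G##: dominant seventh chord on E# = scale degree 5 → V65.
A#m: minor triad on A# = scale degree 1 → i.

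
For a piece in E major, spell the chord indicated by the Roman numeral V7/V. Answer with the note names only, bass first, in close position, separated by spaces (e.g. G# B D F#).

F# A# C# E

V7/V is a secondary dominant — the dominant seventh of V. V in E major is B, so the applied chord's root is F#, a perfect fifth above.
Building a dominant seventh chord on F# gives F#-A#-C#-E.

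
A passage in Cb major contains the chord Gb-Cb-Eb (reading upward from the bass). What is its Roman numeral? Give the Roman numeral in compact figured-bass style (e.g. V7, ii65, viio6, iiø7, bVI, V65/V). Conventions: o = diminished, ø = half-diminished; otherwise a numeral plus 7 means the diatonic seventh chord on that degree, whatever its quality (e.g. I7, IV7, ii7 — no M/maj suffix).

The pitches Cb-Eb-Gb form a major triad rooted on Cb.
In Cb major, Cb is the tonic; the diatonic major triad there is I.
With Gb in the bass the chord is in second inversion, so the figured bass is 64.

I64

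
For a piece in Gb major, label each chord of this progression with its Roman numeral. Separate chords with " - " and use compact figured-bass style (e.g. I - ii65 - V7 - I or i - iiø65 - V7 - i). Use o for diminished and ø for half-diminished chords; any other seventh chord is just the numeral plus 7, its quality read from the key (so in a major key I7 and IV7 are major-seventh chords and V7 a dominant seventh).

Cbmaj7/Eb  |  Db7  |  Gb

Cbmaj7/Eb has root Cb, degree 4 in Gb major, so IV65.
Db7: dominant seventh chord on Db = scale degree 5 → V7.
Gb: root Gb is the tonic; major triad there is I.

IV65 - V7 - I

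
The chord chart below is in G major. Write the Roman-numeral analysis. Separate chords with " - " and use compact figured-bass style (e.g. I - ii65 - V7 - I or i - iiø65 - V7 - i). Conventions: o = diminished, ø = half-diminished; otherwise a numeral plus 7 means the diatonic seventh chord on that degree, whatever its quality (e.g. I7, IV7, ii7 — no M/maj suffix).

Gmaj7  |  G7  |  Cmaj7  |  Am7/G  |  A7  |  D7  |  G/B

Gmaj7 has root G, degree 1 in G major, so I7.
G7 is the secondary dominant of IV (dominant seventh chord on G): V7/IV.
Cmaj7: major seventh chord on C = scale degree 4 → IV7.
Am7/G has root A, degree 2 in G major, so ii42.
A7: chromatic; A is V of V, so V7/V.
D7: dominant seventh chord on D = scale degree 5 → V7.
G/B: root G is the tonic; major triad there is I6.

I7 - V7/IV - IV7 - ii42 - V7/V - V7 - I6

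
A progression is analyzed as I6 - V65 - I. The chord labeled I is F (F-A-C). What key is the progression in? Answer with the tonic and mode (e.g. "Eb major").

F major

The anchor chord is a major triad on F, labeled I.
If F is scale degree 1 and the mode makes that degree carry a major triad, the tonic is F and the mode is major.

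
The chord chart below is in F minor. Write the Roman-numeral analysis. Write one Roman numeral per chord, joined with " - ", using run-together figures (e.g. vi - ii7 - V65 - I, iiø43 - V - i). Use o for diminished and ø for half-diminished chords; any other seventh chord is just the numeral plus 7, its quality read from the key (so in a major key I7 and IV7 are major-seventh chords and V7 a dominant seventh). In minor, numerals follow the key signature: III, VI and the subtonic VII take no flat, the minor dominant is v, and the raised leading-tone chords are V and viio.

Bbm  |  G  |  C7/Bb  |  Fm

iv - V/V - V42 - i

Bbm: root Bb is the subdominant; minor triad there is iv.
G: a major triad on G, the applied dominant of V → V/V.
C7/Bb has root C, degree 5 in F minor, so V42.
Fm has root F, degree 1 in F minor, so i.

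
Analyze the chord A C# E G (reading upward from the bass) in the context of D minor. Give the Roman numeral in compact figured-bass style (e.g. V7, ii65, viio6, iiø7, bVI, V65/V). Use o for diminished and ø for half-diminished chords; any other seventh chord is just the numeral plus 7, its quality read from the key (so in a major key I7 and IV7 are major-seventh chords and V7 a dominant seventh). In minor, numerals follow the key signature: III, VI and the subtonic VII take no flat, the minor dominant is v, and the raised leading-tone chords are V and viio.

V7

Stacked in thirds the chord is A-C#-E-G: a dominant seventh chord on A.
In D minor, A is the dominant; the diatonic dominant seventh chord there is V7.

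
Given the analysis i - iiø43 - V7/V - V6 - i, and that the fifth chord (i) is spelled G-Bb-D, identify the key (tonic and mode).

The chord Gm is a minor triad rooted on G; its label is i.
If G is scale degree 1 and the mode makes that degree carry a minor triad, the tonic is G and the mode is minor.

G minor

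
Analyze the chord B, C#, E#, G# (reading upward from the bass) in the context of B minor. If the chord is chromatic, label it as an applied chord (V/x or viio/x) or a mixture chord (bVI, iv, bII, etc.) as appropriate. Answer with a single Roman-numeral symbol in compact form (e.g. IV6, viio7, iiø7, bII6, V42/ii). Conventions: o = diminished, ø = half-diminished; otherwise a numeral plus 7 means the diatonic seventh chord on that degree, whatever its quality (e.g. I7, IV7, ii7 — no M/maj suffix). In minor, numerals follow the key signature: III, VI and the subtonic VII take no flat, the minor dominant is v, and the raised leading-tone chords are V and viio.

The pitches C#-E#-G#-B form a dominant seventh chord rooted on C#.
C# is not a diatonic chord root with this quality in B minor, but it lies a perfect fifth above F# (V), so the chord functions as an applied dominant of V.
With B in the bass the chord is in third inversion, so the figured bass is 42.

V42/V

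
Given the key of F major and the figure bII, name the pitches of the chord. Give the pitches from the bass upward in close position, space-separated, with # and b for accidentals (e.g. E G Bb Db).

Gb Bb Db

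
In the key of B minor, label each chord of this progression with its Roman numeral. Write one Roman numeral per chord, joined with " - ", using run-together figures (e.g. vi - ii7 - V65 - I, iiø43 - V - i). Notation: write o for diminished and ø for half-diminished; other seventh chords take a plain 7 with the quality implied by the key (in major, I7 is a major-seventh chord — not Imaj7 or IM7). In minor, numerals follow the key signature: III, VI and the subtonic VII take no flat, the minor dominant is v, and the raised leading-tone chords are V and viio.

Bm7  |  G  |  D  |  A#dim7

Bm7: root B is the tonic; minor seventh chord there is i7.
G: major triad on G = scale degree 6 → VI.
D: major triad on D = scale degree 3 → III.
A#dim7: root A# is the leading tone; fully diminished seventh chord there is viio7.

i7 - VI - III - viio7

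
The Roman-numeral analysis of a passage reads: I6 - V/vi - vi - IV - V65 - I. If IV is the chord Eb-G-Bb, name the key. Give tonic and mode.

Bb major

The chord Eb is a major triad rooted on Eb; its label is IV.
Counting down 3 scale steps from Eb places the tonic on Bb; a major triad on degree 4 is diatonic only in major.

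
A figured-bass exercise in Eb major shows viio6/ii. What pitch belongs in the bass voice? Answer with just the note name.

G

The applied chord viio6/ii is rooted on E: E-G-Bb.
The figure 6 means first inversion — the third is in the bass.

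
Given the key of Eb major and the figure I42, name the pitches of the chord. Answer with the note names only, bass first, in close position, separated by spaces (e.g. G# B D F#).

The numeral's case and figure indicate a major seventh chord. In Eb major its root, the tonic, is Eb.
Stacking thirds from Eb gives Eb-G-Bb-D.
With the 42 figure the chord is in third inversion; from the bass D upward in close position it reads D-Eb-G-Bb.

D Eb G Bb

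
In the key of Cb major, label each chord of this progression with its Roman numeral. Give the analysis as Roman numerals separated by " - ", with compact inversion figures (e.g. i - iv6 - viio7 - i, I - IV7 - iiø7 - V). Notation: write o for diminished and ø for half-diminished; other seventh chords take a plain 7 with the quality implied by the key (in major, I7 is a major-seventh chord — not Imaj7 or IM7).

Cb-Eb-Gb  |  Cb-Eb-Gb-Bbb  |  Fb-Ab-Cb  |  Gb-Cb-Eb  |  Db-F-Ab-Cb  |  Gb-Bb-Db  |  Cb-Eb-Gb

I - V7/IV - IV - I64 - V7/V - V - I

Cb-Eb-Gb: major triad on Cb = scale degree 1 → I.
Cb-Eb-Gb-Bbb: chromatic; Cb is V of IV, so V7/IV.
Fb-Ab-Cb has root Fb, degree 4 in Cb major, so IV.
Gb-Cb-Eb has root Cb, degree 1 in Cb major, so I64.
Db-F-Ab-Cb is the secondary dominant of V (dominant seventh chord on Db): V7/V.
Gb-Bb-Db: major triad on Gb = scale degree 5 → V.
Cb-Eb-Gb has root Cb, degree 1 in Cb major, so I.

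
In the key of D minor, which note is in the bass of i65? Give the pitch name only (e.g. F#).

i in D minor has root D; the chord is D-F-A-C.
The figure 65 means first inversion — the third is in the bass.

F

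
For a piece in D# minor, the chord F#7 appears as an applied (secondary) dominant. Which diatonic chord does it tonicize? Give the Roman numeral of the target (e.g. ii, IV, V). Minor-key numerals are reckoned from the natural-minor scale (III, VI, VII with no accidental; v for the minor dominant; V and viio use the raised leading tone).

VI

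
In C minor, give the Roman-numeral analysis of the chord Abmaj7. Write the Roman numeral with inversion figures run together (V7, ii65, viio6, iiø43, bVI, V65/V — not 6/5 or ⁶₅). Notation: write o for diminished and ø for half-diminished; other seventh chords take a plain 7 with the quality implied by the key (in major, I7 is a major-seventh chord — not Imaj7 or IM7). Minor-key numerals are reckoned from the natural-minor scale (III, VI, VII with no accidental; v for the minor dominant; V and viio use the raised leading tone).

Stacked in thirds the chord is Ab-C-Eb-G: a major seventh chord on Ab.
Ab is scale degree 6 in C minor, and a major seventh chord on that degree is written VI7.

VI7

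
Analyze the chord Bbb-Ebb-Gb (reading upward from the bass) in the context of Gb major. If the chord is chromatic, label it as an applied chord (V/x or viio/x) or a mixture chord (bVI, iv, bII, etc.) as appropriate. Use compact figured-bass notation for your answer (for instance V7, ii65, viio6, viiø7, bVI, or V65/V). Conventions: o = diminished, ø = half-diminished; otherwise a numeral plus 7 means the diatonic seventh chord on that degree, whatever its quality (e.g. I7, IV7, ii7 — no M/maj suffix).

bVI64

Stacked in thirds the chord is Ebb-Gb-Bbb: a major triad on Ebb.
Ebb is the lowered sixth degree of Gb major (diatonic 6 would be Eb). This is a major triad on the lowered sixth degree, borrowed from the parallel minor.
With Bbb in the bass the chord is in second inversion, so the figured bass is 64.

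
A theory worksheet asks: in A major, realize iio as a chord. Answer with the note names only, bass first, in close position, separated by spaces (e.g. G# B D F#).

B D F

iio is the diminished supertonic triad, borrowed from the parallel minor. In A major that root is B.
So the chord is B-D-F, a diminished triad.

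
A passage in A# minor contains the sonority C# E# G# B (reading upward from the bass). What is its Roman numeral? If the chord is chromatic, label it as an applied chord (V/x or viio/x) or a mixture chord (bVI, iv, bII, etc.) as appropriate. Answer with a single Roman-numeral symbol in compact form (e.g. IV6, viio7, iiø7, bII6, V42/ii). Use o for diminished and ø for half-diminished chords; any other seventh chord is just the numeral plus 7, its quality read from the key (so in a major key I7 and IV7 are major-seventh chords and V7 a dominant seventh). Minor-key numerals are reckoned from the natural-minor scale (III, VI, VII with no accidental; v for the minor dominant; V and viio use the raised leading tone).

V7/VI

Stacked in thirds the chord is C#-E#-G#-B: a dominant seventh chord on C#.
C# is not a diatonic chord root with this quality in A# minor, but it lies a perfect fifth above F# (VI), so the chord functions as an applied dominant of VI.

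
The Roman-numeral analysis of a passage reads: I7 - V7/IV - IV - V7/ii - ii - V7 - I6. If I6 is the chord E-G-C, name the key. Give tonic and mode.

C major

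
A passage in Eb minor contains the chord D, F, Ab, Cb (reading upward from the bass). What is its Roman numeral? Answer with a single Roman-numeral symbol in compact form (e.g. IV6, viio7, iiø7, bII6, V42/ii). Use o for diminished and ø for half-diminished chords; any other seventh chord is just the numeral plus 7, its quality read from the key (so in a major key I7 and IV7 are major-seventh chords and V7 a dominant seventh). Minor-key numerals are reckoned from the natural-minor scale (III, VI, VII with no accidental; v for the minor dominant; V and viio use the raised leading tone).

Stacked in thirds the chord is D-F-Ab-Cb: a fully diminished seventh chord on D.
D is scale degree 7 in Eb minor, and a fully diminished seventh chord on that degree is written viio7.

viio7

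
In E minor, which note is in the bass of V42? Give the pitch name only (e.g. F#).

A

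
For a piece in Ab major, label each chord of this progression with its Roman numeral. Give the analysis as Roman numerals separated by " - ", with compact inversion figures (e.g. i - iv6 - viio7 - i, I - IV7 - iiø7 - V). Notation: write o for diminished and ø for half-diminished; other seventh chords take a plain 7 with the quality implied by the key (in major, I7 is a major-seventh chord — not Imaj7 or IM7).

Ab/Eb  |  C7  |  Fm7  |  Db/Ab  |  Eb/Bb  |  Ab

Ab/Eb has root Ab, degree 1 in Ab major, so I64.
C7: a dominant seventh chord on C, the applied dominant of vi → V7/vi.
Fm7 has root F, degree 6 in Ab major, so vi7.
Db/Ab has root Db, degree 4 in Ab major, so IV64.
Eb/Bb has root Eb, degree 5 in Ab major, so V64.
Ab: root Ab is the tonic; major triad there is I.

I64 - V7/vi - vi7 - IV64 - V64 - I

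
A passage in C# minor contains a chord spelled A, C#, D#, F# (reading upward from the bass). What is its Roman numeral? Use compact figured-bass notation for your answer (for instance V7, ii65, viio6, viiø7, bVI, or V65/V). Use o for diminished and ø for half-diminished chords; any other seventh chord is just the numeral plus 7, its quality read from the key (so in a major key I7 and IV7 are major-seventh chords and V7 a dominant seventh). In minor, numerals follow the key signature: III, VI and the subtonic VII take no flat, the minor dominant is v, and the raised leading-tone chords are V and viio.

iiø43

The pitches D#-F#-A-C# form a half-diminished seventh chord rooted on D#.
In C# minor, D# is the supertonic; the diatonic half-diminished seventh chord there is iiø7.
With A in the bass the chord is in second inversion, so the figured bass is 43.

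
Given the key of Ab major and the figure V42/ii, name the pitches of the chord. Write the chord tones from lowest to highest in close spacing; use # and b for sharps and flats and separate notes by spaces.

The slash means an applied dominant: we want the dominant of ii. In Ab major, ii is Bb minor, and its dominant is built on F.
Building a dominant seventh chord on F gives F-A-C-Eb.
The figured bass 42 indicates third inversion, placing the seventh (Eb) in the bass: Eb-F-A-C.

Eb F A C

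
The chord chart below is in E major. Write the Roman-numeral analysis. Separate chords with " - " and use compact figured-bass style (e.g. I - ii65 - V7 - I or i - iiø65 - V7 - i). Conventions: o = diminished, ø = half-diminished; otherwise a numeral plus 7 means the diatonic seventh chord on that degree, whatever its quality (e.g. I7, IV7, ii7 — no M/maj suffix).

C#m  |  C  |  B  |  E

vi - bVI - V - I

C#m: root C# is the submediant; minor triad there is vi.
C: C with this quality isn't in the key; it's bVI, borrowed from the parallel minor.
B has root B, degree 5 in E major, so V.
E: root E is the tonic; major triad there is I.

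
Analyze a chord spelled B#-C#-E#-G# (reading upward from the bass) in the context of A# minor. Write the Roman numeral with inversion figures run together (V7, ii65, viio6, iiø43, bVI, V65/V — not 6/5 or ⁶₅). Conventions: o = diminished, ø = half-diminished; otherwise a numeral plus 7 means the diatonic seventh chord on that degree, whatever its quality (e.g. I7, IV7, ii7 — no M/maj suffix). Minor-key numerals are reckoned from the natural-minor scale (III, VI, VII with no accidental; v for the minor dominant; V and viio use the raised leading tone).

The pitches C#-E#-G#-B# form a major seventh chord rooted on C#.
In A# minor, C# is the mediant; the diatonic major seventh chord there is III7.
With B# in the bass the chord is in third inversion, so the figured bass is 42.

III42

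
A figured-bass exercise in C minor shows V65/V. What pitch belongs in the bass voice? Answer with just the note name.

The applied chord V65/V is rooted on D: D-F#-A-C.
The figure 65 means first inversion — the third is in the bass.

F#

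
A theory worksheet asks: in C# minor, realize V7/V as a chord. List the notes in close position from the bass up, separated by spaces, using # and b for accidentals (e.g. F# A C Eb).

V7/V is a secondary dominant — the dominant seventh of V. V in C# minor is G#, so the applied chord's root is D#, a perfect fifth above.
Building a dominant seventh chord on D# gives D#-F##-A#-C#.

D# F## A# C#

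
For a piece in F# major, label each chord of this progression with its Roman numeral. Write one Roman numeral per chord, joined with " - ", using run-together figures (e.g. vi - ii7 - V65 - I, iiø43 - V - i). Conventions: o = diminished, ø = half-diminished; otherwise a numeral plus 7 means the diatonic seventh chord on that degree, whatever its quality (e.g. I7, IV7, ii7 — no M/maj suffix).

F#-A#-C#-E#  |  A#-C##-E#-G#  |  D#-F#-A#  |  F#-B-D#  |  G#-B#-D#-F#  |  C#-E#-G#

F#-A#-C#-E# has root F#, degree 1 in F# major, so I7.
A#-C##-E#-G#: chromatic; A# is V of vi, so V7/vi.
D#-F#-A#: root D# is the submediant; minor triad there is vi.
F#-B-D# has root B, degree 4 in F# major, so IV64.
G#-B#-D#-F# is the secondary dominant of V (dominant seventh chord on G#): V7/V.
C#-E#-G#: major triad on C# = scale degree 5 → V.

I7 - V7/vi - vi - IV64 - V7/V - V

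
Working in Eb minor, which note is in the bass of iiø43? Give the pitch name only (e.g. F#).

Cb

iiø in Eb minor has root F; the chord is F-Ab-Cb-Eb.
The figure 43 means second inversion — the fifth is in the bass.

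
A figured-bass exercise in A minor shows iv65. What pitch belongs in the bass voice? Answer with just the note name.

iv in A minor has root D; the chord is D-F-A-C.
The figure 65 means first inversion — the third is in the bass.

F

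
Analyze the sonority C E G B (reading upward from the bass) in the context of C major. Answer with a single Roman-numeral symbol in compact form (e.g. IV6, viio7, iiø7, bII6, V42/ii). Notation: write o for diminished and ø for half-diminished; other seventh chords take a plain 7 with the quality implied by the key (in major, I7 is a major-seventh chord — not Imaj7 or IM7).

I7

The pitches C-E-G-B form a major seventh chord rooted on C.
In C major, C is the tonic; the diatonic major seventh chord there is I7.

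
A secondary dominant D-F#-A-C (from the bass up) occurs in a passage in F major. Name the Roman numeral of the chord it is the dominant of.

ii

The chord is a dominant seventh chord on D.
A dominant resolves down a perfect fifth: D → G. In F major, G is scale degree 2, i.e. ii.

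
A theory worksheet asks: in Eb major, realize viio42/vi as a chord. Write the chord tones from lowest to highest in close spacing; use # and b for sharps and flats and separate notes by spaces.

Ab B D F

The slash marks an applied leading-tone chord: viio of vi. In Eb major, vi is C, so the leading tone to it is B, a half step below.
Building a fully diminished seventh chord on B gives B-D-F-Ab.
With the 42 figure the chord is in third inversion; from the bass Ab upward in close position it reads Ab-B-D-F.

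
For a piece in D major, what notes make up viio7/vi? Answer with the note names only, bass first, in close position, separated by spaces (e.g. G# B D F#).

A# C# E G

viio7/vi is a secondary leading-tone chord. The target vi is B in D major; the applied chord is rooted a semitone below, on A#.
Building a fully diminished seventh chord on A# gives A#-C#-E-G.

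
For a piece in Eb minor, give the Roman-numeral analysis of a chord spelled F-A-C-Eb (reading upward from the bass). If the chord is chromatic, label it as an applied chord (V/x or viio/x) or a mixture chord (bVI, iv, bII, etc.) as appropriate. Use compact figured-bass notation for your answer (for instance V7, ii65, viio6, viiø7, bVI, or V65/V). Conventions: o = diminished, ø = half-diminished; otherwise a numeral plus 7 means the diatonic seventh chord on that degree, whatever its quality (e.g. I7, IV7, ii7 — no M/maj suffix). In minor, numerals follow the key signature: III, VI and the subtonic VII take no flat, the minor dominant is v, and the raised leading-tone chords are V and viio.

V7/V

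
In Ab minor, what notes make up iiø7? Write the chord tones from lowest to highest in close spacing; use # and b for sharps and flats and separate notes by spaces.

Bb Db Fb Ab

In Ab minor, the second degree is Bb, and the diatonic chord built there is a half-diminished seventh chord.
That chord is spelled Bb-Db-Fb-Ab.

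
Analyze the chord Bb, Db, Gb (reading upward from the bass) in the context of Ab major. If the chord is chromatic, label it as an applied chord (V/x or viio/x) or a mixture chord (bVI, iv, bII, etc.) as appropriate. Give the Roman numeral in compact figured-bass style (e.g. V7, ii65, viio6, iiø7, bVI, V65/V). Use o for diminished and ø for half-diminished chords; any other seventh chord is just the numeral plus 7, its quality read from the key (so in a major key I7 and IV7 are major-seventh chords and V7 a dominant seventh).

Stacked in thirds the chord is Gb-Bb-Db: a major triad on Gb.
Gb is the lowered seventh degree of Ab major (diatonic 7 would be G). This is a major triad on the lowered seventh degree (the subtonic), borrowed from the parallel minor.
With Bb in the bass the chord is in first inversion, so the figured bass is 6.

bVII6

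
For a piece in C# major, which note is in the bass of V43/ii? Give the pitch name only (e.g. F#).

E#

The applied chord V43/ii is rooted on A#: A#-C##-E#-G#.
The figure 43 means second inversion — the fifth is in the bass.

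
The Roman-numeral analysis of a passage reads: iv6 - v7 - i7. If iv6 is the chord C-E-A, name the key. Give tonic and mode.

The anchor chord is a minor triad on A, labeled iv6.
Counting down 3 scale steps from A places the tonic on E; a minor triad on degree 4 is diatonic only in minor.

E minor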